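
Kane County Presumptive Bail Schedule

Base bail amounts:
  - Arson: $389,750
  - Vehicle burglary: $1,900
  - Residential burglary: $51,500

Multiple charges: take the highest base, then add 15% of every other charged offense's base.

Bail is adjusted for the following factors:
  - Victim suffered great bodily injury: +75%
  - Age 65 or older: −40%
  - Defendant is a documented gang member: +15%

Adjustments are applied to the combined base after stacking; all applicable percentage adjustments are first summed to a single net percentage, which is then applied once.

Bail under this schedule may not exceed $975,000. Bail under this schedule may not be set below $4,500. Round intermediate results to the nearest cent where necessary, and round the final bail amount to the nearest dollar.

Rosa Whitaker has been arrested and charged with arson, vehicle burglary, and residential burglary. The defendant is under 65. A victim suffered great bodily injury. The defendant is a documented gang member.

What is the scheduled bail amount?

$755,744

Base amounts from the schedule: arson $389,750; vehicle burglary $1,900; residential burglary $51,500.
Stacking rule: highest base plus 15% of each additional charge. Highest is arson at $389,750. Additional: $1,900 × 15% = $285; $51,500 × 15% = $7,725. Combined base = $389,750 + $8,010 = $397,760.
Net percentage adjustment: +75% +15% = +90%. $397,760 × 1.9 = $755,744.
$755,744 is within the $975,000 maximum.
$755,744 is at or above the $4,500 minimum.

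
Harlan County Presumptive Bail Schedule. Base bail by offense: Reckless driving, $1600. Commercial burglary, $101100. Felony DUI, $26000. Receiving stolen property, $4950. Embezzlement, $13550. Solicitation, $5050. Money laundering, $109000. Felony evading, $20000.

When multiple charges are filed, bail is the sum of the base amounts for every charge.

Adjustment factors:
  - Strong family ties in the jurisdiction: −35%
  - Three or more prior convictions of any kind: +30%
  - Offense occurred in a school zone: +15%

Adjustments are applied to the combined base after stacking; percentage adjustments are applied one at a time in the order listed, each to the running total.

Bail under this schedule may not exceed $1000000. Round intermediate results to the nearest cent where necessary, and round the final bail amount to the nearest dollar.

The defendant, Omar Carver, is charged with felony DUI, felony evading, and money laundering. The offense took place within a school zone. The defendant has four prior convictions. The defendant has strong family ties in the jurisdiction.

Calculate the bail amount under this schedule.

$150621

Base amounts from the schedule: felony DUI $26000; felony evading $20000; money laundering $109000.
Stacking rule: sum of all bases. $26000 + $20000 + $109000 = $155000.
Strong family ties in the jurisdiction (−35%): $155000 × 0.65 = $100750.
Three or more prior convictions of any kind (+30%): $100750 × 1.3 = $130975.
Offense occurred in a school zone (+15%): $130975 × 1.15 = $150621.25.
$150621.25 is within the $1000000 maximum.
Rounded to the nearest dollar: $150621.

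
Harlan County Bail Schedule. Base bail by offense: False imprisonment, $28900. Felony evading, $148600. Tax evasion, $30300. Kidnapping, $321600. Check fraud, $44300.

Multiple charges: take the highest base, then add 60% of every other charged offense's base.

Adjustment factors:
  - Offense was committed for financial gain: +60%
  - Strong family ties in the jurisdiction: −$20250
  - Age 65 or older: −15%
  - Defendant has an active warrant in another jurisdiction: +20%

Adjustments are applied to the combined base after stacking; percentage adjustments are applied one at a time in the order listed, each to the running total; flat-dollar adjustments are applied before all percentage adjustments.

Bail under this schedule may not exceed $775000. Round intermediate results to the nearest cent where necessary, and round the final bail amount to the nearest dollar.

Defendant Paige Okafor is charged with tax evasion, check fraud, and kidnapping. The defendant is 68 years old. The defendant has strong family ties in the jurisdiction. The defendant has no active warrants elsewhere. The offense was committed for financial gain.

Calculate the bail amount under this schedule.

Base amounts from the schedule: tax evasion $30300; check fraud $44300; kidnapping $321600.
Stacking rule: highest base plus 60% of each additional charge. Highest is kidnapping at $321600. Additional: $30300 × 60% = $18180; $44300 × 60% = $26580. Combined base = $321600 + $44760 = $366360.
Strong family ties in the jurisdiction (−$20250 flat): $366360 − $20250 = $346110.
Offense was committed for financial gain (+60%): $346110 × 1.6 = $553776.
Age 65 or older (−15%): $553776 × 0.85 = $470709.60.
$470709.60 is within the $775000 maximum.
Rounded to the nearest dollar: $470710.

$470710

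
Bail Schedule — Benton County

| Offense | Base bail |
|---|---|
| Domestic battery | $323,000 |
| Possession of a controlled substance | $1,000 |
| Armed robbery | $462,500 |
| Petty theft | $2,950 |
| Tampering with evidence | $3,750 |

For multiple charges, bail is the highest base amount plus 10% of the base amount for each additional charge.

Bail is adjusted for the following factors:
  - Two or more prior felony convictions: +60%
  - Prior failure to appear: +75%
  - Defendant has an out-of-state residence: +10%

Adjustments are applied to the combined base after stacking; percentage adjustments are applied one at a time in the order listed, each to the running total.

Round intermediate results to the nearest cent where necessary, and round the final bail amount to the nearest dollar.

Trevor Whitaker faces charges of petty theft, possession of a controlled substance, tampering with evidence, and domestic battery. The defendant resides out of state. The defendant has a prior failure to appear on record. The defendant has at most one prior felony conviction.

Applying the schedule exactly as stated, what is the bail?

$623,257

Base amounts from the schedule: petty theft $2,950; possession of a controlled substance $1,000; tampering with evidence $3,750; domestic battery $323,000.
Stacking rule: highest base plus 10% of each additional charge. Highest is domestic battery at $323,000. Additional: $2,950 × 10% = $295; $1,000 × 10% = $100; $3,750 × 10% = $375. Combined base = $323,000 + $770 = $323,770.
Prior failure to appear (+75%): $323,770 × 1.75 = $566,597.50.
Defendant has an out-of-state residence (+10%): $566,597.50 × 1.1 = $623,257.25.
Rounded to the nearest dollar: $623,257.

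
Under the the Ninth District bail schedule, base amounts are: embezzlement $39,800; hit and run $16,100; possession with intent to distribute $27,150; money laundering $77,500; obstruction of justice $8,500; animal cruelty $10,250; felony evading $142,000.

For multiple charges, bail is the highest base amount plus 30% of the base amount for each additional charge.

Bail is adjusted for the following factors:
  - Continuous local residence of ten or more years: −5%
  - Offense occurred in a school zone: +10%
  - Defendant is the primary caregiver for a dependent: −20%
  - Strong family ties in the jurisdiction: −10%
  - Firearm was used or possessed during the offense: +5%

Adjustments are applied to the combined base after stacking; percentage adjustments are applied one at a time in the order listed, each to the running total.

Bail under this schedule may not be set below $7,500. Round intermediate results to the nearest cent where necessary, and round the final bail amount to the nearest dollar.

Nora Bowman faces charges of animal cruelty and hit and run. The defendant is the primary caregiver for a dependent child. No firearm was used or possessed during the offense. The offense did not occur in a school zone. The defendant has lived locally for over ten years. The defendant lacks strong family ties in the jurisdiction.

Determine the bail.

$14,573

Base amounts from the schedule: animal cruelty $10,250; hit and run $16,100.
Stacking rule: highest base plus 30% of each additional charge. Highest is hit and run at $16,100. Additional: $10,250 × 30% = $3,075. Combined base = $16,100 + $3,075 = $19,175.
Continuous local residence of ten or more years (−5%): $19,175 × 0.95 = $18,216.25.
Defendant is the primary caregiver for a dependent (−20%): $18,216.25 × 0.8 = $14,573.
$14,573 is at or above the $7,500 minimum.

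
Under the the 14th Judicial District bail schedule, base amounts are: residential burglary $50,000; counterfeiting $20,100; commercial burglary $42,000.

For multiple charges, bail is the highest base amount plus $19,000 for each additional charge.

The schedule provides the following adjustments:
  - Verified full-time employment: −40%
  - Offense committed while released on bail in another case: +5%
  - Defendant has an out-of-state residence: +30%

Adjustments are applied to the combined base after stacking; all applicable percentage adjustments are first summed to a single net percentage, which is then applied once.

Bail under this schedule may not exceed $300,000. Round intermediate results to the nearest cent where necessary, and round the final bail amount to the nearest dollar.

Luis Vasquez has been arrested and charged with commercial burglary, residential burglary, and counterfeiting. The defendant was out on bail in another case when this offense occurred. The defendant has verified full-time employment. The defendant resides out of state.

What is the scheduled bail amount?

Base amounts from the schedule: commercial burglary $42,000; residential burglary $50,000; counterfeiting $20,100.
Stacking rule: highest base plus $19,000 per additional charge. Highest is residential burglary at $50,000; 2 additional charges → +$38,000. Combined base = $88,000.
Net percentage adjustment: −40% +5% +30% = −5%. $88,000 × 0.95 = $83,600.
$83,600 is within the $300,000 maximum.

$83,600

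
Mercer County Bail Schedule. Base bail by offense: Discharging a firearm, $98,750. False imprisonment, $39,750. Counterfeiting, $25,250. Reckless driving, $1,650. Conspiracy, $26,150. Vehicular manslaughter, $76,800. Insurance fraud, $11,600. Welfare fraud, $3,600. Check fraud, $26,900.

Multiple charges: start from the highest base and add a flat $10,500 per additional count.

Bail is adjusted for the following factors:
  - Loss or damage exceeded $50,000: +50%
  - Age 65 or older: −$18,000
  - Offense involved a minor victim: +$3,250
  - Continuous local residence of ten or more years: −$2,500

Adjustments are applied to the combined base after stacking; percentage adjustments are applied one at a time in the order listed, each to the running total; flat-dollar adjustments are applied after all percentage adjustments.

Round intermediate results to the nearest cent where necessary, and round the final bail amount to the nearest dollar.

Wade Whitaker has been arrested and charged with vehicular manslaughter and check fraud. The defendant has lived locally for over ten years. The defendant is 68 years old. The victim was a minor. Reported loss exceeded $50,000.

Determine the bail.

$113,700

Base amounts from the schedule: vehicular manslaughter $76,800; check fraud $26,900.
Stacking rule: highest base plus $10,500 per additional charge. Highest is vehicular manslaughter at $76,800; 1 additional charge → +$10,500. Combined base = $87,300.
Loss or damage exceeded $50,000 (+50%): $87,300 × 1.5 = $130,950.
Age 65 or older (−$18,000 flat): $130,950 − $18,000 = $112,950.
Offense involved a minor victim (+$3,250 flat): $112,950 + $3,250 = $116,200.
Continuous local residence of ten or more years (−$2,500 flat): $116,200 − $2,500 = $113,700.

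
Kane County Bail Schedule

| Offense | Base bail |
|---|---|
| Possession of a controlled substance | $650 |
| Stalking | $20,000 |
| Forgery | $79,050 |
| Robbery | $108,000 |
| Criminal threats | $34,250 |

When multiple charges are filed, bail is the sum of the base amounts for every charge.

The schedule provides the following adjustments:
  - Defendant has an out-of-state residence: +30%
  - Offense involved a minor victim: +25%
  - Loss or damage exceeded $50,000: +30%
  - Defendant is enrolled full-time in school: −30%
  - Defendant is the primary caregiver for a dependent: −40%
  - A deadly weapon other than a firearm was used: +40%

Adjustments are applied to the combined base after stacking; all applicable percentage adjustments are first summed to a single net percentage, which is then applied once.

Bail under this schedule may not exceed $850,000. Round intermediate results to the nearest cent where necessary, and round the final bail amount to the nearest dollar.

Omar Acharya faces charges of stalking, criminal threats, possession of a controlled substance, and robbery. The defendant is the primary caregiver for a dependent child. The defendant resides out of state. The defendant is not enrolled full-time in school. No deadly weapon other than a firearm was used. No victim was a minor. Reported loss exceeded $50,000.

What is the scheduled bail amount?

$195,480

Base amounts from the schedule: stalking $20,000; criminal threats $34,250; possession of a controlled substance $650; robbery $108,000.
Stacking rule: sum of all bases. $20,000 + $34,250 + $650 + $108,000 = $162,900.
Net percentage adjustment: +30% +30% −40% = +20%. $162,900 × 1.2 = $195,480.
$195,480 is within the $850,000 maximum.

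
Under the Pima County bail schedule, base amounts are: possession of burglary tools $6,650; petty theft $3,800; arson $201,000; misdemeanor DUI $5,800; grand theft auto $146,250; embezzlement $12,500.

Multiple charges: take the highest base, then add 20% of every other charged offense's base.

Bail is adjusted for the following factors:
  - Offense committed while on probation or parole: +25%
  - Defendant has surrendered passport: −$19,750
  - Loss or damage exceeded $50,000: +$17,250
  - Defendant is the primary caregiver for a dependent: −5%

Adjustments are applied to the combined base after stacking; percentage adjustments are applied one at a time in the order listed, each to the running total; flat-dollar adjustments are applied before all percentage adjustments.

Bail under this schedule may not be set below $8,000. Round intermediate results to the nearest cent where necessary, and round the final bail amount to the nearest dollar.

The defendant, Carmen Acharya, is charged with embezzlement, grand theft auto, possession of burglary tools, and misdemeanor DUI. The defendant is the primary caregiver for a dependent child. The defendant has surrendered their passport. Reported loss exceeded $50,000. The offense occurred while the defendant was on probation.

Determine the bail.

$176,629

Base amounts from the schedule: embezzlement $12,500; grand theft auto $146,250; possession of burglary tools $6,650; misdemeanor DUI $5,800.
Stacking rule: highest base plus 20% of each additional charge. Highest is grand theft auto at $146,250. Additional: $12,500 × 20% = $2,500; $6,650 × 20% = $1,330; $5,800 × 20% = $1,160. Combined base = $146,250 + $4,990 = $151,240.
Defendant has surrendered passport (−$19,750 flat): $151,240 − $19,750 = $131,490.
Loss or damage exceeded $50,000 (+$17,250 flat): $131,490 + $17,250 = $148,740.
Offense committed while on probation or parole (+25%): $148,740 × 1.25 = $185,925.
Defendant is the primary caregiver for a dependent (−5%): $185,925 × 0.95 = $176,628.75.
$176,628.75 is at or above the $8,000 minimum.
Rounded to the nearest dollar: $176,629.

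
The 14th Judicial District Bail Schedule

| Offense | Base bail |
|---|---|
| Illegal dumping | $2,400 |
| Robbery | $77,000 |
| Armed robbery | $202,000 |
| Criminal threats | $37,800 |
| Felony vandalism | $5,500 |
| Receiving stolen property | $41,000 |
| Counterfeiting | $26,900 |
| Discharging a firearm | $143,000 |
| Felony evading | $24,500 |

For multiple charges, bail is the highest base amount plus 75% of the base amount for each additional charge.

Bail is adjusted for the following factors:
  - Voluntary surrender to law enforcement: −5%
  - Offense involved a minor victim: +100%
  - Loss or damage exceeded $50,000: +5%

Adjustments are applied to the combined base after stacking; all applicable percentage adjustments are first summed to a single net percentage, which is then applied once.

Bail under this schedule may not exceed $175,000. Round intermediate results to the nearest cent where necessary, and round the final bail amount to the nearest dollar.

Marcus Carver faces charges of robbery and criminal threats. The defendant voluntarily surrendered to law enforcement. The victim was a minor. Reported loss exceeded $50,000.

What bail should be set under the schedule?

Base amounts from the schedule: robbery $77,000; criminal threats $37,800.
Stacking rule: highest base plus 75% of each additional charge. Highest is robbery at $77,000. Additional: $37,800 × 75% = $28,350. Combined base = $77,000 + $28,350 = $105,350.
Net percentage adjustment: −5% +100% +5% = +100%. $105,350 × 2 = $210,700.
Result $210,700 exceeds the maximum of $175,000; bail is capped at $175,000.

$175,000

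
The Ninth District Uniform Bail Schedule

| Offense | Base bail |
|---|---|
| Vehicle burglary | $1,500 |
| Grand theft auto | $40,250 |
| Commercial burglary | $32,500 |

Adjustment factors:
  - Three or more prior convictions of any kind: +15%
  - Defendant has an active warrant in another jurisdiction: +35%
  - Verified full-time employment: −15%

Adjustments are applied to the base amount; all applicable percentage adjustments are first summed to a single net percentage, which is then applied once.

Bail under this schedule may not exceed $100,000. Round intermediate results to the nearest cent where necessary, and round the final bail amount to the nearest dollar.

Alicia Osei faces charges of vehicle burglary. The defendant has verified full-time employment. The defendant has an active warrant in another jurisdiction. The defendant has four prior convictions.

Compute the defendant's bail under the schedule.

$2,025

Base amounts from the schedule: vehicle burglary $1,500.
Single charge. Combined base = $1,500.
Net percentage adjustment: +15% +35% −15% = +35%. $1,500 × 1.35 = $2,025.
$2,025 is within the $100,000 maximum.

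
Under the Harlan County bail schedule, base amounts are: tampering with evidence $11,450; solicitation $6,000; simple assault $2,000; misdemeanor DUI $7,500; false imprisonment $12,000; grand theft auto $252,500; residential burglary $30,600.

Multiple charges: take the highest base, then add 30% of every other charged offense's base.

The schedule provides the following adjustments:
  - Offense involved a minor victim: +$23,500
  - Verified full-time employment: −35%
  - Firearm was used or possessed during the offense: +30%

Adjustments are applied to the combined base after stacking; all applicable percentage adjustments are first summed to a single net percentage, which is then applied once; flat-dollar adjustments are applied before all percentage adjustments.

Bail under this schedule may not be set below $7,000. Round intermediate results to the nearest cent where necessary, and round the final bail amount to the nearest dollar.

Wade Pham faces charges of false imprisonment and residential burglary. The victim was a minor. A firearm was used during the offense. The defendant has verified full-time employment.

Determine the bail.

Base amounts from the schedule: false imprisonment $12,000; residential burglary $30,600.
Stacking rule: highest base plus 30% of each additional charge. Highest is residential burglary at $30,600. Additional: $12,000 × 30% = $3,600. Combined base = $30,600 + $3,600 = $34,200.
Offense involved a minor victim (+$23,500 flat): $34,200 + $23,500 = $57,700.
Net percentage adjustment: −35% +30% = −5%. $57,700 × 0.95 = $54,815.
$54,815 is at or above the $7,000 minimum.

$54,815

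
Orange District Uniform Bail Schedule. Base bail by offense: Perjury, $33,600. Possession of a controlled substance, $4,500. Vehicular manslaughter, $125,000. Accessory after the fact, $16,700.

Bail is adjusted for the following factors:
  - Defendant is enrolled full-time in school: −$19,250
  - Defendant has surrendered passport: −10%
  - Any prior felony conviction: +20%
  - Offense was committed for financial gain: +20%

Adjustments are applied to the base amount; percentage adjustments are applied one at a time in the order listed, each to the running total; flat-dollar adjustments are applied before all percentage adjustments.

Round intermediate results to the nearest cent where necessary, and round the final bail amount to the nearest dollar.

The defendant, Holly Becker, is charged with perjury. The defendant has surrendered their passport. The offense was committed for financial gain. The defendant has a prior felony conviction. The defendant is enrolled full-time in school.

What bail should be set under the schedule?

$18,598

Base amounts from the schedule: perjury $33,600.
Single charge. Combined base = $33,600.
Defendant is enrolled full-time in school (−$19,250 flat): $33,600 − $19,250 = $14,350.
Defendant has surrendered passport (−10%): $14,350 × 0.9 = $12,915.
Any prior felony conviction (+20%): $12,915 × 1.2 = $15,498.
Offense was committed for financial gain (+20%): $15,498 × 1.2 = $18,597.60.
Rounded to the nearest dollar: $18,598.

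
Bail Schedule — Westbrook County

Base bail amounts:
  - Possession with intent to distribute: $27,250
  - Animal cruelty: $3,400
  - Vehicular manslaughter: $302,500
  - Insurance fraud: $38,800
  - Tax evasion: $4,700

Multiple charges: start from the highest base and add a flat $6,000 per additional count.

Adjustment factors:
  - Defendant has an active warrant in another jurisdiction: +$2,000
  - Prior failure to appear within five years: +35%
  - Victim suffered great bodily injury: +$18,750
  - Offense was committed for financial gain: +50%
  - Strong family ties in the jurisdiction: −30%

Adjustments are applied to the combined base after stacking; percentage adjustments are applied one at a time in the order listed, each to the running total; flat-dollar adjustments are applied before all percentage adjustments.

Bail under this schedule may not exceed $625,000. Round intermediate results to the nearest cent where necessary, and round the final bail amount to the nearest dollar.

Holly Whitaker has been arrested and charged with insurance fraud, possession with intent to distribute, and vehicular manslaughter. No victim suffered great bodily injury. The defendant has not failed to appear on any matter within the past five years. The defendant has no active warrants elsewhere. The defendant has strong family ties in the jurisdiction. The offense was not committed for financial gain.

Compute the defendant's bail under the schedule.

Base amounts from the schedule: insurance fraud $38,800; possession with intent to distribute $27,250; vehicular manslaughter $302,500.
Stacking rule: highest base plus $6,000 per additional charge. Highest is vehicular manslaughter at $302,500; 2 additional charges → +$12,000. Combined base = $314,500.
Strong family ties in the jurisdiction (−30%): $314,500 × 0.7 = $220,150.
$220,150 is within the $625,000 maximum.

$220,150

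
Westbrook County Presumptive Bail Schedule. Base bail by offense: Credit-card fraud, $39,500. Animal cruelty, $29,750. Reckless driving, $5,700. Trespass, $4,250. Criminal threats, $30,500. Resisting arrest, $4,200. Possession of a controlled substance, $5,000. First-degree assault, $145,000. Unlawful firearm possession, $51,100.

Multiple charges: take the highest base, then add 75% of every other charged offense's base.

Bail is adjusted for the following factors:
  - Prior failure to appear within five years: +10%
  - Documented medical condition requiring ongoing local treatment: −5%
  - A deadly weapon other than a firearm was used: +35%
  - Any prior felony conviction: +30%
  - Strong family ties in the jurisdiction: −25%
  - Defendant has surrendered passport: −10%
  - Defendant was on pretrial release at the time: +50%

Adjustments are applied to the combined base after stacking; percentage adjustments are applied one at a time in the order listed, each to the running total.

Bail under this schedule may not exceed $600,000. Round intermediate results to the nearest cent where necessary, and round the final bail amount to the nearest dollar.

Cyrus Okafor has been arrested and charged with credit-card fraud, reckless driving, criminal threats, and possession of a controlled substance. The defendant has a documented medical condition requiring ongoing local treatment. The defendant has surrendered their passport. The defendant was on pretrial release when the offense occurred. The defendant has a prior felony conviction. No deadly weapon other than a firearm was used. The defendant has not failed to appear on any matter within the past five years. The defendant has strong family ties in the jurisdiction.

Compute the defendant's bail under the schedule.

Base amounts from the schedule: credit-card fraud $39,500; reckless driving $5,700; criminal threats $30,500; possession of a controlled substance $5,000.
Stacking rule: highest base plus 75% of each additional charge. Highest is credit-card fraud at $39,500. Additional: $5,700 × 75% = $4,275; $30,500 × 75% = $22,875; $5,000 × 75% = $3,750. Combined base = $39,500 + $30,900 = $70,400.
Documented medical condition requiring ongoing local treatment (−5%): $70,400 × 0.95 = $66,880.
Any prior felony conviction (+30%): $66,880 × 1.3 = $86,944.
Strong family ties in the jurisdiction (−25%): $86,944 × 0.75 = $65,208.
Defendant has surrendered passport (−10%): $65,208 × 0.9 = $58,687.20.
Defendant was on pretrial release at the time (+50%): $58,687.20 × 1.5 = $88,030.80.
$88,030.80 is within the $600,000 maximum.
Rounded to the nearest dollar: $88,031.

$88,031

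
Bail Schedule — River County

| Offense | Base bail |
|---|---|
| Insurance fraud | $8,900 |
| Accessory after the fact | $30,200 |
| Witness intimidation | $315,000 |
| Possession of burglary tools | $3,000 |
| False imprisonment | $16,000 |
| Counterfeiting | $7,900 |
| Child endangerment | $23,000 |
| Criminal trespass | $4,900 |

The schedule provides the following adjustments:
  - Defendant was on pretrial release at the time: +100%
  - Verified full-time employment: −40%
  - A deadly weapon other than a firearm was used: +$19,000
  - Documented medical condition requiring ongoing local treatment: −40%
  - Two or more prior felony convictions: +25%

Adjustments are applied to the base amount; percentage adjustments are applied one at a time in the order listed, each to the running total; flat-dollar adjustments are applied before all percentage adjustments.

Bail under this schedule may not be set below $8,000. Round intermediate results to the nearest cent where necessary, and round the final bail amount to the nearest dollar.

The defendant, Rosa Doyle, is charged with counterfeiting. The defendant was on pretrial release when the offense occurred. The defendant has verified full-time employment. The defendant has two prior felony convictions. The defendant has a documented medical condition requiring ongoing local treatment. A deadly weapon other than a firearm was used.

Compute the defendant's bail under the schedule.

$24,210

Base amounts from the schedule: counterfeiting $7,900.
Single charge. Combined base = $7,900.
A deadly weapon other than a firearm was used (+$19,000 flat): $7,900 + $19,000 = $26,900.
Defendant was on pretrial release at the time (+100%): $26,900 × 2 = $53,800.
Verified full-time employment (−40%): $53,800 × 0.6 = $32,280.
Documented medical condition requiring ongoing local treatment (−40%): $32,280 × 0.6 = $19,368.
Two or more prior felony convictions (+25%): $19,368 × 1.25 = $24,210.
$24,210 is at or above the $8,000 minimum.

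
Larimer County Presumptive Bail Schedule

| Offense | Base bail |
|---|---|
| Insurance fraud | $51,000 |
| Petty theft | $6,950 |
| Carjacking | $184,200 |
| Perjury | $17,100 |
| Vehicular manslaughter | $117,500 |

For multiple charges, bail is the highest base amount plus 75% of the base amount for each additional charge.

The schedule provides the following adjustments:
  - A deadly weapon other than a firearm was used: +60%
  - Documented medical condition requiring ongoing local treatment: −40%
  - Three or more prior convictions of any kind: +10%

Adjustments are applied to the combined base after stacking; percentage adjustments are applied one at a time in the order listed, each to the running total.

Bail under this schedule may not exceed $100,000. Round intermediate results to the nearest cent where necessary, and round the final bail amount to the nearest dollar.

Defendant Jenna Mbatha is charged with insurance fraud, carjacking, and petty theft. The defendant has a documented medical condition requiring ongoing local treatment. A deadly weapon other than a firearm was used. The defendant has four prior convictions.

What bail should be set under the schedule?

Base amounts from the schedule: insurance fraud $51,000; carjacking $184,200; petty theft $6,950.
Stacking rule: highest base plus 75% of each additional charge. Highest is carjacking at $184,200. Additional: $51,000 × 75% = $38,250; $6,950 × 75% = $5,212.50. Combined base = $184,200 + $43,462.50 = $227,662.50.
A deadly weapon other than a firearm was used (+60%): $227,662.50 × 1.6 = $364,260.
Documented medical condition requiring ongoing local treatment (−40%): $364,260 × 0.6 = $218,556.
Three or more prior convictions of any kind (+10%): $218,556 × 1.1 = $240,411.60.
Result $240,411.60 exceeds the maximum of $100,000; bail is capped at $100,000.

$100,000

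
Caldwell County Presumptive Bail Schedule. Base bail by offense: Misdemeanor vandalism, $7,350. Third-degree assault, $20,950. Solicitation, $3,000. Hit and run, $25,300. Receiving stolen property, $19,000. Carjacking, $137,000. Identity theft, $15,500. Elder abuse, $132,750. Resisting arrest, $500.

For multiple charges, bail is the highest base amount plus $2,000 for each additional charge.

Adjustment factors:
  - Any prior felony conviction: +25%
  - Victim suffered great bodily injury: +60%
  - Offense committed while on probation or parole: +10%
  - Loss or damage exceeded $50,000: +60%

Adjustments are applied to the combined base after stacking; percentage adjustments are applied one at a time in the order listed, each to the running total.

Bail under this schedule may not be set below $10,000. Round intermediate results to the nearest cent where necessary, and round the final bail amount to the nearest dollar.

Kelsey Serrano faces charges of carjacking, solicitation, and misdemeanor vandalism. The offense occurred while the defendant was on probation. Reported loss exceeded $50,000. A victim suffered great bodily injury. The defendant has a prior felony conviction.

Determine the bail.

Base amounts from the schedule: carjacking $137,000; solicitation $3,000; misdemeanor vandalism $7,350.
Stacking rule: highest base plus $2,000 per additional charge. Highest is carjacking at $137,000; 2 additional charges → +$4,000. Combined base = $141,000.
Any prior felony conviction (+25%): $141,000 × 1.25 = $176,250.
Victim suffered great bodily injury (+60%): $176,250 × 1.6 = $282,000.
Offense committed while on probation or parole (+10%): $282,000 × 1.1 = $310,200.
Loss or damage exceeded $50,000 (+60%): $310,200 × 1.6 = $496,320.
$496,320 is at or above the $10,000 minimum.

$496,320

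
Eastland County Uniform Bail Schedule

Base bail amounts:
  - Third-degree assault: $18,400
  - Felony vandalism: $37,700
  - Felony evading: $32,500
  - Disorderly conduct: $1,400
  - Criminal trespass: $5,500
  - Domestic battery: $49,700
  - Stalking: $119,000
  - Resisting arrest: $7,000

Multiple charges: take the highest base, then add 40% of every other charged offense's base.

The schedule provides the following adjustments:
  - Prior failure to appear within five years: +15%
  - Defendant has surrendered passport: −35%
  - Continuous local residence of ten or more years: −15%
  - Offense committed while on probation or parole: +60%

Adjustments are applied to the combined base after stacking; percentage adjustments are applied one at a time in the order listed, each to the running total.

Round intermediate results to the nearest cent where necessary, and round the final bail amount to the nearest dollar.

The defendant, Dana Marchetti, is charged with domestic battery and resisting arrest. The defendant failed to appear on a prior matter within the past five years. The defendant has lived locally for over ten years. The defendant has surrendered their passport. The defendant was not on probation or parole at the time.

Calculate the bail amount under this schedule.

$33,357

Base amounts from the schedule: domestic battery $49,700; resisting arrest $7,000.
Stacking rule: highest base plus 40% of each additional charge. Highest is domestic battery at $49,700. Additional: $7,000 × 40% = $2,800. Combined base = $49,700 + $2,800 = $52,500.
Prior failure to appear within five years (+15%): $52,500 × 1.15 = $60,375.
Defendant has surrendered passport (−35%): $60,375 × 0.65 = $39,243.75.
Continuous local residence of ten or more years (−15%): $39,243.75 × 0.85 = $33,357.19.
Rounded to the nearest dollar: $33,357.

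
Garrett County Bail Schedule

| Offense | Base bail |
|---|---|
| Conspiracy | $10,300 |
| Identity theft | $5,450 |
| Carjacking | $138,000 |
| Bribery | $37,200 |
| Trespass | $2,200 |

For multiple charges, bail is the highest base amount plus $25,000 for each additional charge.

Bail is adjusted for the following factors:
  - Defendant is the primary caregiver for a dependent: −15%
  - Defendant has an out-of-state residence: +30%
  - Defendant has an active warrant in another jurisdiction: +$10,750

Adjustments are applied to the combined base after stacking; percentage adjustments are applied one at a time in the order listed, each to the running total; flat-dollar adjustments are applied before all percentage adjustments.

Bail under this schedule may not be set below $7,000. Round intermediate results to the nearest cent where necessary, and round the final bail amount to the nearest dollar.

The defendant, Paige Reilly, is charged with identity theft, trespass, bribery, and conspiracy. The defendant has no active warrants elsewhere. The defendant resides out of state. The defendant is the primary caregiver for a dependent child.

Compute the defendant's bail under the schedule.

$123,981

Base amounts from the schedule: identity theft $5,450; trespass $2,200; bribery $37,200; conspiracy $10,300.
Stacking rule: highest base plus $25,000 per additional charge. Highest is bribery at $37,200; 3 additional charges → +$75,000. Combined base = $112,200.
Defendant is the primary caregiver for a dependent (−15%): $112,200 × 0.85 = $95,370.
Defendant has an out-of-state residence (+30%): $95,370 × 1.3 = $123,981.
$123,981 is at or above the $7,000 minimum.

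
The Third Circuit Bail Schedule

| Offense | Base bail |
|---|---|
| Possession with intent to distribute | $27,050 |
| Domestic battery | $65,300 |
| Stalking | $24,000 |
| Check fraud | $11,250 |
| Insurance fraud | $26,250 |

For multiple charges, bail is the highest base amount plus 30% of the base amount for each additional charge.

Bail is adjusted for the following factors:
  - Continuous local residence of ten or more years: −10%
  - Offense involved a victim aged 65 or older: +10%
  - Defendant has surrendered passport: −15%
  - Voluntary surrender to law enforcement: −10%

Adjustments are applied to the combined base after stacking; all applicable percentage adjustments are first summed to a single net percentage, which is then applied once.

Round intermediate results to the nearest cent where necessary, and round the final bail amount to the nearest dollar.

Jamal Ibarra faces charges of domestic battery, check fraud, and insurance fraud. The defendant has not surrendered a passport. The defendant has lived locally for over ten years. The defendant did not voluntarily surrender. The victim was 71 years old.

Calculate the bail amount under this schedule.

Base amounts from the schedule: domestic battery $65,300; check fraud $11,250; insurance fraud $26,250.
Stacking rule: highest base plus 30% of each additional charge. Highest is domestic battery at $65,300. Additional: $11,250 × 30% = $3,375; $26,250 × 30% = $7,875. Combined base = $65,300 + $11,250 = $76,550.
Net percentage adjustment: −10% +10% = +0%. $76,550 × 1 = $76,550.

$76,550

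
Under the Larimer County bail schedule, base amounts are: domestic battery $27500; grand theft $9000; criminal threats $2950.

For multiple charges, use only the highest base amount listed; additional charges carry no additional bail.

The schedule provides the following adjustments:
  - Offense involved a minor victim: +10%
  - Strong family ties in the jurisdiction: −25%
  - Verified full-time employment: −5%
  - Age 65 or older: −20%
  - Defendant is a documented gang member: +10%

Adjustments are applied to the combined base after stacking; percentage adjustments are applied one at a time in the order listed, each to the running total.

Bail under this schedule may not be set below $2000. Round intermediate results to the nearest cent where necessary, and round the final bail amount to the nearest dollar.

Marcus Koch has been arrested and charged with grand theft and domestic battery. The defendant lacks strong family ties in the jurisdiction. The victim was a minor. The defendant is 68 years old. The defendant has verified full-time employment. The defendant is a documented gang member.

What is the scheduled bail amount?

Base amounts from the schedule: grand theft $9000; domestic battery $27500.
Stacking rule: use the highest base only. Highest is domestic battery at $27500. Combined base = $27500.
Offense involved a minor victim (+10%): $27500 × 1.1 = $30250.
Verified full-time employment (−5%): $30250 × 0.95 = $28737.50.
Age 65 or older (−20%): $28737.50 × 0.8 = $22990.
Defendant is a documented gang member (+10%): $22990 × 1.1 = $25289.
$25289 is at or above the $2000 minimum.

$25289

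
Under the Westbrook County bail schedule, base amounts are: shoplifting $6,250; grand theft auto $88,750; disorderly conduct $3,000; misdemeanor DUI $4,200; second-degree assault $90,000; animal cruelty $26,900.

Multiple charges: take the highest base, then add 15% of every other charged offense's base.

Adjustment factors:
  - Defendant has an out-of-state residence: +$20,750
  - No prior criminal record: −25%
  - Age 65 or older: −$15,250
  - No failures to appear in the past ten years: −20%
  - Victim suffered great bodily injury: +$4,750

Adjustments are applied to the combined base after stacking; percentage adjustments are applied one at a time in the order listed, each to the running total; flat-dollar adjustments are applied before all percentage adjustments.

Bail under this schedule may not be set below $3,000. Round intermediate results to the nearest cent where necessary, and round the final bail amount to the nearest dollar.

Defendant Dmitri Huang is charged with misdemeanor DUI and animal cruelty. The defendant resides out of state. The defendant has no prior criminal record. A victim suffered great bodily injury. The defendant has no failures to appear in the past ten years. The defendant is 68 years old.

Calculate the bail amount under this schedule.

$22,668

Base amounts from the schedule: misdemeanor DUI $4,200; animal cruelty $26,900.
Stacking rule: highest base plus 15% of each additional charge. Highest is animal cruelty at $26,900. Additional: $4,200 × 15% = $630. Combined base = $26,900 + $630 = $27,530.
Defendant has an out-of-state residence (+$20,750 flat): $27,530 + $20,750 = $48,280.
Age 65 or older (−$15,250 flat): $48,280 − $15,250 = $33,030.
Victim suffered great bodily injury (+$4,750 flat): $33,030 + $4,750 = $37,780.
No prior criminal record (−25%): $37,780 × 0.75 = $28,335.
No failures to appear in the past ten years (−20%): $28,335 × 0.8 = $22,668.
$22,668 is at or above the $3,000 minimum.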